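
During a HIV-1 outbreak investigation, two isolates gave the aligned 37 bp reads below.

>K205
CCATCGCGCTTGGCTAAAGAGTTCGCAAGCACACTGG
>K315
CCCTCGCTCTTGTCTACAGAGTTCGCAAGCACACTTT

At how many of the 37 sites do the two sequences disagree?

6

Differing sites — 3:A/C; 8:G/T; 13:G/T; 17:A/C; 36:G/T; 37:G/T.
That gives 6 mismatches out of 37 aligned sites, so the Hamming distance is 6.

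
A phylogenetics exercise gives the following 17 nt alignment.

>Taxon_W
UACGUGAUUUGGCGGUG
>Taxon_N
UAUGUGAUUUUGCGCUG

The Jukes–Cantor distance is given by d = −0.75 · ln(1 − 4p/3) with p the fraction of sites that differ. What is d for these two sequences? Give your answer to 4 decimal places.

0.2012

The sequences differ at positions 3 (C/U), 11 (G/U), 15 (G/C).
p = 3/17 = 0.176471.
d = −0.75 · ln(1 − (4/3)·0.176471) = −0.75 · ln(0.764705) = −0.75 · (-0.268265) = 0.2012.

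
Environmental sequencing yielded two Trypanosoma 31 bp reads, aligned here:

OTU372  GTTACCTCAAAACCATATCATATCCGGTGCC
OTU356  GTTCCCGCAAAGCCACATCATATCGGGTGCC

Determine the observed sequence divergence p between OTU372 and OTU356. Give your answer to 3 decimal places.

0.161

The sequences differ at positions 4 (A/C), 7 (T/G), 12 (A/G), 16 (T/C), 25 (C/G).
There are 5 differences over 31 sites, so p = 5/31 = 0.161.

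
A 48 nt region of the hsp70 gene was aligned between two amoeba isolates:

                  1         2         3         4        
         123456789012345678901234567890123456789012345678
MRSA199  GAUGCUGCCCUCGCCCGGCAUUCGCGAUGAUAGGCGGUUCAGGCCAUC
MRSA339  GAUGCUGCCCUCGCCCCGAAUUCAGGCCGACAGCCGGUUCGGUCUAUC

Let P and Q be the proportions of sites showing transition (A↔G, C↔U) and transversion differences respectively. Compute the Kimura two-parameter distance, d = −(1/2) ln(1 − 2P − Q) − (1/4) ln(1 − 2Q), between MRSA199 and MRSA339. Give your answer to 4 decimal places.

The sequences differ at positions 17 (G/C, transversion), 19 (C/A, transversion), 24 (G/A, transition), 25 (C/G, transversion), 27 (A/C, transversion), 28 (U/C, transition), 31 (U/C, transition), 34 (G/C, transversion), 41 (A/G, transition), 43 (G/U, transversion), 45 (C/U, transition).
Of the 11 differences, 5 transitions and 6 transversions over 48 sites: P = 5/48 = 0.104167, Q = 6/48 = 0.125000.
d = −0.5·ln(0.666666) − 0.25·ln(0.750000) = −0.5·(-0.405466) − 0.25·(-0.287682) = 0.2747.

0.2747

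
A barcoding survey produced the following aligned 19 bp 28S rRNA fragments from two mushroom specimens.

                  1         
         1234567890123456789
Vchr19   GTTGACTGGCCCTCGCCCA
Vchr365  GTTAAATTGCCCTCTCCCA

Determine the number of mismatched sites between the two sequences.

Differing sites — 4:G/A; 6:C/A; 8:G/T; 15:G/T.
That gives 4 mismatches out of 19 aligned sites, so the Hamming distance is 4.

4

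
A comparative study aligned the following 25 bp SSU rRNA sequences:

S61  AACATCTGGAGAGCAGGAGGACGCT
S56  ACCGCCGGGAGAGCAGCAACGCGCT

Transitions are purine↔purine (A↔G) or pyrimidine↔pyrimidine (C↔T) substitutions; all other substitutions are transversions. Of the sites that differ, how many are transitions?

4

The sequences differ at positions 2 (A/C, transversion), 4 (A/G, transition), 5 (T/C, transition), 7 (T/G, transversion), 17 (G/C, transversion), 19 (G/A, transition), 20 (G/C, transversion), 21 (A/G, transition).
Of the 8 differences, 4 transitions and 4 transversions, so the answer is 4.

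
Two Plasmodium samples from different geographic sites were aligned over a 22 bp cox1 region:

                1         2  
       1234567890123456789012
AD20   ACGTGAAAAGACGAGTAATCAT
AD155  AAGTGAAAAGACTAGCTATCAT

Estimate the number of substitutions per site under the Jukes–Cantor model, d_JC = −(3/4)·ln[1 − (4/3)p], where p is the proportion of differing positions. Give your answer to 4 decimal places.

Mismatches occur at site 2 (C→A), site 13 (G→T), site 16 (T→C), site 17 (A→T).
p = 4/22 = 0.181818.
d = −0.75 · ln(1 − (4/3)·0.181818) = −0.75 · ln(0.757576) = −0.75 · (-0.277631) = 0.2082.

0.2082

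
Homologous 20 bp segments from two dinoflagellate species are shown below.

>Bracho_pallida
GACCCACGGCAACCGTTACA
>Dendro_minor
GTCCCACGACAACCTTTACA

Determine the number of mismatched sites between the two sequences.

3

Differing sites — 2:A/T; 9:G/A; 15:G/T.
That gives 3 mismatches out of 20 aligned sites, so the Hamming distance is 3.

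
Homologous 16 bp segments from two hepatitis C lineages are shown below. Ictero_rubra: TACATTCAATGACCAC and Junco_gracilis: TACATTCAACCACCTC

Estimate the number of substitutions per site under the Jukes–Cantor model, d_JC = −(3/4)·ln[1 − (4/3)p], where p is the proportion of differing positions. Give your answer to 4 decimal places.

Differing sites — 10:T/C; 11:G/C; 15:A/T.
p = 3/16 = 0.187500.
d = −0.75 · ln(1 − (4/3)·0.187500) = −0.75 · ln(0.750000) = −0.75 · (-0.287682) = 0.2158.

0.2158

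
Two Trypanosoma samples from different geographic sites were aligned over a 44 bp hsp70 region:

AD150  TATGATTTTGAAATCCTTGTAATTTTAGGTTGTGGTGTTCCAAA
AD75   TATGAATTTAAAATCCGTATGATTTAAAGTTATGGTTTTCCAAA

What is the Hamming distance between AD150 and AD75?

Mismatches occur at site 6 (T→A), site 10 (G→A), site 17 (T→G), site 19 (G→A), site 21 (A→G), site 26 (T→A), site 28 (G→A), site 32 (G→A), site 37 (G→T).
That gives 9 mismatches out of 44 aligned sites, so the Hamming distance is 9.

9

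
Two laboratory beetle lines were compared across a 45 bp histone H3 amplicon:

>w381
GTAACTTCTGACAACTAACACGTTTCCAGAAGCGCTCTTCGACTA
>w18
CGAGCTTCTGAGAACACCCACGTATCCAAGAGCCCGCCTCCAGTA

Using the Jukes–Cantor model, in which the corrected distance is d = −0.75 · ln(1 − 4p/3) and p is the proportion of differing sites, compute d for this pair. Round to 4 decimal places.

The sequences differ at positions 1 (G/C), 2 (T/G), 4 (A/G), 12 (C/G), 16 (T/A), 17 (A/C), 18 (A/C), 24 (T/A), 29 (G/A), 30 (A/G), 34 (G/C), 36 (T/G), 38 (T/C), 41 (G/C), 43 (C/G).
p = 15/45 = 0.333333.
d = −0.75 · ln(1 − (4/3)·0.333333) = −0.75 · ln(0.555556) = −0.75 · (-0.587786) = 0.4408.

0.4408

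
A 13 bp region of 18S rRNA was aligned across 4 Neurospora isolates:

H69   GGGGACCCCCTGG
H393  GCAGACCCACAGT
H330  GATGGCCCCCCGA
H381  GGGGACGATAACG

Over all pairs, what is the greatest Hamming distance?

10

Pairwise Hamming distances:
  H69 vs H393: 5
  H69 vs H330: 5
  H69 vs H381: 6
  H393 vs H330: 6
  H393 vs H381: 8
  H330 vs H381: 10
The largest is 10, between H330 and H381.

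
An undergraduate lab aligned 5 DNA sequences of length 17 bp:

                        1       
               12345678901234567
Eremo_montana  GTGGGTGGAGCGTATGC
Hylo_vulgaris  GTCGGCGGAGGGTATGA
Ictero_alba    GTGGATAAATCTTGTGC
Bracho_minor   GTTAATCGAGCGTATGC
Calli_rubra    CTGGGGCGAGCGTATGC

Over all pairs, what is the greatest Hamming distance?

Pairwise Hamming distances:
  Eremo_montana vs Hylo_vulgaris: 4
  Eremo_montana vs Ictero_alba: 6
  Eremo_montana vs Bracho_minor: 4
  Eremo_montana vs Calli_rubra: 3
  Hylo_vulgaris vs Ictero_alba: 10
  Hylo_vulgaris vs Bracho_minor: 7
  Hylo_vulgaris vs Calli_rubra: 6
  Ictero_alba vs Bracho_minor: 7
  Ictero_alba vs Calli_rubra: 8
  Bracho_minor vs Calli_rubra: 5
The largest is 10, between Hylo_vulgaris and Ictero_alba.

10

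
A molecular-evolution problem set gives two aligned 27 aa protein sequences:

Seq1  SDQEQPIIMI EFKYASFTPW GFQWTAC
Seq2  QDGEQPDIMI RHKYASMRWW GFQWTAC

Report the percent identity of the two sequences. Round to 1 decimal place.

Mismatches occur at site 1 (S↔Q), site 3 (Q↔G), site 7 (I↔D), site 11 (E↔R), site 12 (F↔H), site 17 (F↔M), site 18 (T↔R), site 19 (P↔W).
19 of the 27 sites match, so the percent identity is 19/27 × 100 = 70.4%.

70.4%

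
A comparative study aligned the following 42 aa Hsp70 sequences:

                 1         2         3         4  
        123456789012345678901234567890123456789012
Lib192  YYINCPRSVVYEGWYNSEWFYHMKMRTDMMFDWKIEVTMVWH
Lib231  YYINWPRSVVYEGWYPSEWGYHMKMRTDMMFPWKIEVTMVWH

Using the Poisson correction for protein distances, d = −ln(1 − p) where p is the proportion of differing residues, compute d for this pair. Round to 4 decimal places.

0.1001

Differing sites — 5:C/W; 16:N/P; 20:F/G; 32:D/P.
p = 4/42 = 0.095238.
d = −ln(1 − 0.095238) = −ln(0.904762) = 0.1001.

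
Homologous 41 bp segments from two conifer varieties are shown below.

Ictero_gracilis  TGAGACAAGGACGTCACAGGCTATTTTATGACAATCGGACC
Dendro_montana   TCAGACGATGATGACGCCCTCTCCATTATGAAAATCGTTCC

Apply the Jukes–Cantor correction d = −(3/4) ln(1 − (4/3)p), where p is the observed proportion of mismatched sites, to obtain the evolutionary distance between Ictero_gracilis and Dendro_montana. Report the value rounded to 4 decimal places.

Differing sites — 2:G/C; 7:A/G; 9:G/T; 12:C/T; 14:T/A; 16:A/G; 18:A/C; 19:G/C; 20:G/T; 23:A/C; 24:T/C; 25:T/A; 32:C/A; 38:G/T; 39:A/T.
p = 15/41 = 0.365854.
d = −0.75 · ln(1 − (4/3)·0.365854) = −0.75 · ln(0.512195) = −0.75 · (-0.669050) = 0.5018.

0.5018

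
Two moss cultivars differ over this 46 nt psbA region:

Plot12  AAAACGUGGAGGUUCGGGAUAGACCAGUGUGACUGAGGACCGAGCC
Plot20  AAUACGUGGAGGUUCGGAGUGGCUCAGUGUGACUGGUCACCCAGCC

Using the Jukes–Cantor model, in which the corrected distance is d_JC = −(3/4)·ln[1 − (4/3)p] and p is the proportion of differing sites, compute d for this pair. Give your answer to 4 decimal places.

0.2567

Differing sites — 3:A/U; 18:G/A; 19:A/G; 21:A/G; 23:A/C; 24:C/U; 36:A/G; 37:G/U; 38:G/C; 42:G/C.
p = 10/46 = 0.217391.
d = −0.75 · ln(1 − (4/3)·0.217391) = −0.75 · ln(0.710145) = −0.75 · (-0.342286) = 0.2567.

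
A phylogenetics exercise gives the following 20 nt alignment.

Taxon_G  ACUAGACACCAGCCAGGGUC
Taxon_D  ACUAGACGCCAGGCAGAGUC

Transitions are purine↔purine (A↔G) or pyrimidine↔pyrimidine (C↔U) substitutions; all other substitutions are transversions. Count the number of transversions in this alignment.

The sequences differ at positions 8 (A/G, transition), 13 (C/G, transversion), 17 (G/A, transition).
Of the 3 differences, 2 transitions and 1 transversion, so the answer is 1.

1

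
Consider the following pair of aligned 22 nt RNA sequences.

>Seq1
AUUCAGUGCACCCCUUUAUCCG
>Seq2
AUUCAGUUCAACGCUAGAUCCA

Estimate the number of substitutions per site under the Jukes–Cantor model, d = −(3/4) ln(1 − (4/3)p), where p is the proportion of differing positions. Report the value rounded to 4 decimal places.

0.3390

Mismatches occur at site 8 (G↔U), site 11 (C↔A), site 13 (C↔G), site 16 (U↔A), site 17 (U↔G), site 22 (G↔A).
p = 6/22 = 0.272727.
d = −0.75 · ln(1 − (4/3)·0.272727) = −0.75 · ln(0.636364) = −0.75 · (-0.451985) = 0.3390.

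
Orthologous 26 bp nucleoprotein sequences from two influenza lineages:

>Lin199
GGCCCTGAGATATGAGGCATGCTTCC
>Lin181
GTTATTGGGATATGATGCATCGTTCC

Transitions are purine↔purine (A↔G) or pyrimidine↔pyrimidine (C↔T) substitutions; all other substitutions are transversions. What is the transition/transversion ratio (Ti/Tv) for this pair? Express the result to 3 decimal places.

Mismatches occur at site 2 (G/T, transversion), site 3 (C/T, transition), site 4 (C/A, transversion), site 5 (C/T, transition), site 8 (A/G, transition), site 16 (G/T, transversion), site 21 (G/C, transversion), site 22 (C/G, transversion).
Of the 8 differences, 3 transitions and 5 transversions, so Ti/Tv = 3/5 = 0.600.

0.600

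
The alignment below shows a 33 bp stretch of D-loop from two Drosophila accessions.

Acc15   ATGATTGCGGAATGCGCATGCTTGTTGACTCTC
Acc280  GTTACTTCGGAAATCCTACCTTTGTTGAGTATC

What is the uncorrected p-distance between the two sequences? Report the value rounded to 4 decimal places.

Mismatches occur at site 1 (A→G), site 3 (G→T), site 5 (T→C), site 7 (G→T), site 13 (T→A), site 14 (G→T), site 16 (G→C), site 17 (C→T), site 19 (T→C), site 20 (G→C), site 21 (C→T), site 29 (C→G), site 31 (C→A).
There are 13 differences over 33 sites, so p = 13/33 = 0.3939.

0.3939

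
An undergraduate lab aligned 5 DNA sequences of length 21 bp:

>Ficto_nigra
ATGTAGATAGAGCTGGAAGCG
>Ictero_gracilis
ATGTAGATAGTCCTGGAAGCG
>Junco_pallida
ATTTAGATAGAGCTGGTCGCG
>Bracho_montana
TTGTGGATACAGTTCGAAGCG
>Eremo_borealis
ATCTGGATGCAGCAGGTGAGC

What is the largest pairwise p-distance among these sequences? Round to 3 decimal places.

Pairwise Hamming distances:
  Ficto_nigra vs Ictero_gracilis: 2
  Ficto_nigra vs Junco_pallida: 3
  Ficto_nigra vs Bracho_montana: 5
  Ficto_nigra vs Eremo_borealis: 10
  Ictero_gracilis vs Junco_pallida: 5
  Ictero_gracilis vs Bracho_montana: 7
  Ictero_gracilis vs Eremo_borealis: 12
  Junco_pallida vs Bracho_montana: 8
  Junco_pallida vs Eremo_borealis: 9
  Bracho_montana vs Eremo_borealis: 11
The largest is 12 mismatches, between Ictero_gracilis and Eremo_borealis; p = 12/21 = 0.571.

0.571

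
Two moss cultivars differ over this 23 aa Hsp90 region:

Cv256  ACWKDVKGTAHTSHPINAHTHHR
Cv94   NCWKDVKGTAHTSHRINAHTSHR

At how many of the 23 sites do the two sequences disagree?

3

The sequences differ at positions 1 (A/N), 15 (P/R), 21 (H/S).
That gives 3 mismatches out of 23 aligned sites, so the Hamming distance is 3.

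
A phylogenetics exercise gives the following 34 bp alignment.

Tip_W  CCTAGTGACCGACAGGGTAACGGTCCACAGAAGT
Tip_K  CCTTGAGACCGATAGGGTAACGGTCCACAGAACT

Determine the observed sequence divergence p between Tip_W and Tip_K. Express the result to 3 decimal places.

0.118

Differing sites — 4:A/T; 6:T/A; 13:C/T; 33:G/C.
There are 4 differences over 34 sites, so p = 4/34 = 0.118.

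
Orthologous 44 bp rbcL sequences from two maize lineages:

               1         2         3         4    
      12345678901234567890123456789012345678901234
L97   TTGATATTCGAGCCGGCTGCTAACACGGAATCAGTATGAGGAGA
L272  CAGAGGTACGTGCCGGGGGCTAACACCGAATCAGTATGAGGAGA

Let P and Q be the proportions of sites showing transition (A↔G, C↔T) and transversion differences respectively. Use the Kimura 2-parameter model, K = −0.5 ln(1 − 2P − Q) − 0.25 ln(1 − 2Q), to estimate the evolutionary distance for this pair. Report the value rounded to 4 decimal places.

0.2396

The sequences differ at positions 1 (T/C, transition), 2 (T/A, transversion), 5 (T/G, transversion), 6 (A/G, transition), 8 (T/A, transversion), 11 (A/T, transversion), 17 (C/G, transversion), 18 (T/G, transversion), 27 (G/C, transversion).
Of the 9 differences, 2 transitions and 7 transversions over 44 sites: P = 2/44 = 0.045455, Q = 7/44 = 0.159091.
d = −0.5·ln(0.749999) − 0.25·ln(0.681818) = −0.5·(-0.287683) − 0.25·(-0.382993) = 0.2396.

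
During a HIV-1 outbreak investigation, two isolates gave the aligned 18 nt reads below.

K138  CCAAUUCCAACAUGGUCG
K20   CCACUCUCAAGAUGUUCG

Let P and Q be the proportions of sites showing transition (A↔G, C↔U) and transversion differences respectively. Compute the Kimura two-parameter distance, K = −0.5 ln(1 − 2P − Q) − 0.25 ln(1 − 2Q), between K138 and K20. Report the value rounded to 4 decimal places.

0.3476

The sequences differ at positions 4 (A/C, transversion), 6 (U/C, transition), 7 (C/U, transition), 11 (C/G, transversion), 15 (G/U, transversion).
Of the 5 differences, 2 transitions and 3 transversions over 18 sites: P = 2/18 = 0.111111, Q = 3/18 = 0.166667.
d = −0.5·ln(0.611111) − 0.25·ln(0.666666) = −0.5·(-0.492477) − 0.25·(-0.405466) = 0.3476.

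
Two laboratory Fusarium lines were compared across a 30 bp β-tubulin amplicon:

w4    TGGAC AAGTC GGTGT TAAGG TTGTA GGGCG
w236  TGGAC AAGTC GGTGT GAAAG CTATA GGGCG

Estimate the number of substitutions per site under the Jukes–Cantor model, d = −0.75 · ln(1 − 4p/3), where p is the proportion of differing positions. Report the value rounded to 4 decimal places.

Differing sites — 16:T/G; 19:G/A; 21:T/C; 23:G/A.
p = 4/30 = 0.133333.
d = −0.75 · ln(1 − (4/3)·0.133333) = −0.75 · ln(0.822223) = −0.75 · (-0.195744) = 0.1468.

0.1468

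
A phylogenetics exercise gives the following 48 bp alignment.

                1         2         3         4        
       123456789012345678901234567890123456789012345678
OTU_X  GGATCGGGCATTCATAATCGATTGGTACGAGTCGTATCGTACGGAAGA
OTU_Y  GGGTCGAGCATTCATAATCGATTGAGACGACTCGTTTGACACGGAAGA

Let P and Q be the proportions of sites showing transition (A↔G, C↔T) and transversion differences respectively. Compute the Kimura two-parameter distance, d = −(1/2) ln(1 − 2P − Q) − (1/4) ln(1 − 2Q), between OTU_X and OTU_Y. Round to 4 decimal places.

Mismatches occur at site 3 (A↔G, transition), site 7 (G↔A, transition), site 25 (G↔A, transition), site 26 (T↔G, transversion), site 31 (G↔C, transversion), site 36 (A↔T, transversion), site 38 (C↔G, transversion), site 39 (G↔A, transition), site 40 (T↔C, transition).
Of the 9 differences, 5 transitions and 4 transversions over 48 sites: P = 5/48 = 0.104167, Q = 4/48 = 0.083333.
d = −0.5·ln(0.708333) − 0.25·ln(0.833334) = −0.5·(-0.344841) − 0.25·(-0.182321) = 0.2180.

0.2180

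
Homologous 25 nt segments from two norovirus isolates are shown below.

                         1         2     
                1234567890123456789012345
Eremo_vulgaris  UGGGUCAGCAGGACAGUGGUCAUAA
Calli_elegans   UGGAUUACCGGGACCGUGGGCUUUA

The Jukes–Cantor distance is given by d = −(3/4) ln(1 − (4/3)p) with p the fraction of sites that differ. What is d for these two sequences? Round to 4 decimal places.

0.4172

Differing sites — 4:G/A; 6:C/U; 8:G/C; 10:A/G; 15:A/C; 20:U/G; 22:A/U; 24:A/U.
p = 8/25 = 0.320000.
d = −0.75 · ln(1 − (4/3)·0.320000) = −0.75 · ln(0.573333) = −0.75 · (-0.556289) = 0.4172.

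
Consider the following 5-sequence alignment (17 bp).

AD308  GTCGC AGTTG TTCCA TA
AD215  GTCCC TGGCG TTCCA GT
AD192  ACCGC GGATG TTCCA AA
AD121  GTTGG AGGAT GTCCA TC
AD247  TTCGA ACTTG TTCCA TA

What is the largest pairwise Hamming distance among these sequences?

11

Pairwise Hamming distances:
  AD308 vs AD215: 6
  AD308 vs AD192: 5
  AD308 vs AD121: 7
  AD308 vs AD247: 3
  AD215 vs AD192: 8
  AD215 vs AD121: 9
  AD215 vs AD247: 9
  AD192 vs AD121: 11
  AD192 vs AD247: 7
  AD121 vs AD247: 9
The largest is 11, between AD192 and AD121.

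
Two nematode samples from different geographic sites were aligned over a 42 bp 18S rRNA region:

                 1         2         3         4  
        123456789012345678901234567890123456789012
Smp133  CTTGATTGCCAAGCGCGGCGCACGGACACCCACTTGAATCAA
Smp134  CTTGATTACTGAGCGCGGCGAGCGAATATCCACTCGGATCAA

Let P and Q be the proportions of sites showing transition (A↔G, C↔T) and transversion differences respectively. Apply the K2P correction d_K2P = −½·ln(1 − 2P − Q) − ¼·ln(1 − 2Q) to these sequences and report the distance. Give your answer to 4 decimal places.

Differing sites — 8:G/A (Ti); 10:C/T (Ti); 11:A/G (Ti); 21:C/A (Tv); 22:A/G (Ti); 25:G/A (Ti); 27:C/T (Ti); 29:C/T (Ti); 35:T/C (Ti); 37:A/G (Ti).
Of the 10 differences, 9 transitions and 1 transversion over 42 sites: P = 9/42 = 0.214286, Q = 1/42 = 0.023810.
d = −0.5·ln(0.547618) − 0.25·ln(0.952380) = −0.5·(-0.602177) − 0.25·(-0.048791) = 0.3133.

0.3133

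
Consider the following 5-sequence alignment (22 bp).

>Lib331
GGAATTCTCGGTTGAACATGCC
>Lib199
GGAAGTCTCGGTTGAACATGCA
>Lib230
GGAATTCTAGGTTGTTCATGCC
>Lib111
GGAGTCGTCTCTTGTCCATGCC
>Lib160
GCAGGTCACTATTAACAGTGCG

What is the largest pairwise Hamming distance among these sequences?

Pairwise Hamming distances:
  Lib331 vs Lib199: 2
  Lib331 vs Lib230: 3
  Lib331 vs Lib111: 7
  Lib331 vs Lib160: 11
  Lib199 vs Lib230: 5
  Lib199 vs Lib111: 9
  Lib199 vs Lib160: 10
  Lib230 vs Lib111: 7
  Lib230 vs Lib160: 13
  Lib111 vs Lib160: 11
The largest is 13, between Lib230 and Lib160.

13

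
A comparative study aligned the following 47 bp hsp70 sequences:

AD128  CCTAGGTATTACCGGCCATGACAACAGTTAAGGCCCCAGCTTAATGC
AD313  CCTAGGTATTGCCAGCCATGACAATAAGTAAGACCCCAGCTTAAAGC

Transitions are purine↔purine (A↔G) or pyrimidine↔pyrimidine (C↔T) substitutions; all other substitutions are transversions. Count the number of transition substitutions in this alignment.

5

Mismatches occur at site 11 (A→G, transition), site 14 (G→A, transition), site 25 (C→T, transition), site 27 (G→A, transition), site 28 (T→G, transversion), site 33 (G→A, transition), site 45 (T→A, transversion).
Of the 7 differences, 5 transitions and 2 transversions, so the answer is 5.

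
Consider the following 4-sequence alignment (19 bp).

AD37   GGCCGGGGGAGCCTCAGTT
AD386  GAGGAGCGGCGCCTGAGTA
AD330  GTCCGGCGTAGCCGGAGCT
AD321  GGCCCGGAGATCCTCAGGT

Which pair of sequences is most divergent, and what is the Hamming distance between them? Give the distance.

11

Pairwise Hamming distances:
  AD37 vs AD386: 8
  AD37 vs AD330: 6
  AD37 vs AD321: 4
  AD386 vs AD330: 9
  AD386 vs AD321: 11
  AD330 vs AD321: 9
The largest is 11, between AD386 and AD321.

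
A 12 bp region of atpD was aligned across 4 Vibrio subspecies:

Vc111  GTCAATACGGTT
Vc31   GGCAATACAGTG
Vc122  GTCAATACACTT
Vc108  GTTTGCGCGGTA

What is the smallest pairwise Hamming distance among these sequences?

Pairwise Hamming distances:
  Vc111 vs Vc31: 3
  Vc111 vs Vc122: 2
  Vc111 vs Vc108: 6
  Vc31 vs Vc122: 3
  Vc31 vs Vc108: 8
  Vc122 vs Vc108: 8
The smallest is 2, between Vc111 and Vc122.

2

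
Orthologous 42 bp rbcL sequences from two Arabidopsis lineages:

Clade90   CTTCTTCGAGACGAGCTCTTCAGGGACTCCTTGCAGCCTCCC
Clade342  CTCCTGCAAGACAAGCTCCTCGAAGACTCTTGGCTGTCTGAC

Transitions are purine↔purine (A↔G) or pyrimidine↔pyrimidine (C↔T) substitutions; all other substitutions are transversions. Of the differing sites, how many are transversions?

The sequences differ at positions 3 (T/C, transition), 6 (T/G, transversion), 8 (G/A, transition), 13 (G/A, transition), 19 (T/C, transition), 22 (A/G, transition), 23 (G/A, transition), 24 (G/A, transition), 30 (C/T, transition), 32 (T/G, transversion), 35 (A/T, transversion), 37 (C/T, transition), 40 (C/G, transversion), 41 (C/A, transversion).
Of the 14 differences, 9 transitions and 5 transversions, so the answer is 5.

5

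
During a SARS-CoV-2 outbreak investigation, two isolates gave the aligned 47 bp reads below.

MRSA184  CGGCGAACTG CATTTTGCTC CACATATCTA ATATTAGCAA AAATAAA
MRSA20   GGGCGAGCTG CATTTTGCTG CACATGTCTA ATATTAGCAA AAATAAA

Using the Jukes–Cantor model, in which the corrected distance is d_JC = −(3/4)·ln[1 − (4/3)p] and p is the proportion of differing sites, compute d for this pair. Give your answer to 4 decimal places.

0.0903

Differing sites — 1:C/G; 7:A/G; 20:C/G; 26:A/G.
p = 4/47 = 0.085106.
d = −0.75 · ln(1 − (4/3)·0.085106) = −0.75 · ln(0.886525) = −0.75 · (-0.120446) = 0.0903.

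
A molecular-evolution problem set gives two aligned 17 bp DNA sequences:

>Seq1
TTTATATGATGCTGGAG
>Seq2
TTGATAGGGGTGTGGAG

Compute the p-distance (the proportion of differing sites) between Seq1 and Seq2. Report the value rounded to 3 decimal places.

0.353

Differing sites — 3:T/G; 7:T/G; 9:A/G; 10:T/G; 11:G/T; 12:C/G.
There are 6 differences over 17 sites, so p = 6/17 = 0.353.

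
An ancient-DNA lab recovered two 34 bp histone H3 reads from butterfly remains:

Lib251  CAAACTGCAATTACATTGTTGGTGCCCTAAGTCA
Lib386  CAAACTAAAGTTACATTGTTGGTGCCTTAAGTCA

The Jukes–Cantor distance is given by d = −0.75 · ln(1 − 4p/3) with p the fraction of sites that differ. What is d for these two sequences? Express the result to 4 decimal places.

0.1280

Mismatches occur at site 7 (G/A), site 8 (C/A), site 10 (A/G), site 27 (C/T).
p = 4/34 = 0.117647.
d = −0.75 · ln(1 − (4/3)·0.117647) = −0.75 · ln(0.843137) = −0.75 · (-0.170626) = 0.1280.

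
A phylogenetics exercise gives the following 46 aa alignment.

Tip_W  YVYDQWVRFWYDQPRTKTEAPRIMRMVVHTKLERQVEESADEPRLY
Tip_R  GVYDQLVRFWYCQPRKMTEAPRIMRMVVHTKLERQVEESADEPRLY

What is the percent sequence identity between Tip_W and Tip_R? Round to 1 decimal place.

The sequences differ at positions 1 (Y/G), 6 (W/L), 12 (D/C), 16 (T/K), 17 (K/M).
41 of the 46 sites match, so the percent identity is 41/46 × 100 = 89.1%.

89.1%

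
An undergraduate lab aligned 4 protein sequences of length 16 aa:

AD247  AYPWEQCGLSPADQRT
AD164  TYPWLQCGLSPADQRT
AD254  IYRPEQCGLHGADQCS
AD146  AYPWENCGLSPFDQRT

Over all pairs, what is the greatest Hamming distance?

Pairwise Hamming distances:
  AD247 vs AD164: 2
  AD247 vs AD254: 7
  AD247 vs AD146: 2
  AD164 vs AD254: 8
  AD164 vs AD146: 4
  AD254 vs AD146: 9
The largest is 9, between AD254 and AD146.

9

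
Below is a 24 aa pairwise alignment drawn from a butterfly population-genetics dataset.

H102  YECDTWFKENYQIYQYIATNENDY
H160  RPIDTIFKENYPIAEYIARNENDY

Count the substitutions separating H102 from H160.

8

Mismatches occur at site 1 (Y/R), site 2 (E/P), site 3 (C/I), site 6 (W/I), site 12 (Q/P), site 14 (Y/A), site 15 (Q/E), site 19 (T/R).
That gives 8 mismatches out of 24 aligned sites, so the Hamming distance is 8.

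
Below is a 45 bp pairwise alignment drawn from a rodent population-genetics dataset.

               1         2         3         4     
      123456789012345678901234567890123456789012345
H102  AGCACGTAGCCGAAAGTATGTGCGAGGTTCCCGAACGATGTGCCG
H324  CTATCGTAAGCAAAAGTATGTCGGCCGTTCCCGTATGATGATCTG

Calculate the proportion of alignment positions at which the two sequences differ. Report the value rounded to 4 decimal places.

The sequences differ at positions 1 (A/C), 2 (G/T), 3 (C/A), 4 (A/T), 9 (G/A), 10 (C/G), 12 (G/A), 22 (G/C), 23 (C/G), 25 (A/C), 26 (G/C), 34 (A/T), 36 (C/T), 41 (T/A), 42 (G/T), 44 (C/T).
There are 16 differences over 45 sites, so p = 16/45 = 0.3556.

0.3556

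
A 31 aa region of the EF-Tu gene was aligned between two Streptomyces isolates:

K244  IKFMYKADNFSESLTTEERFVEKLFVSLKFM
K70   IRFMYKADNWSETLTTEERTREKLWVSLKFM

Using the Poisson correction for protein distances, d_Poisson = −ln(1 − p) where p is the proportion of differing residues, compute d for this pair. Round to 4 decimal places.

Mismatches occur at site 2 (K↔R), site 10 (F↔W), site 13 (S↔T), site 20 (F↔T), site 21 (V↔R), site 25 (F↔W).
p = 6/31 = 0.193548.
d = −ln(1 − 0.193548) = −ln(0.806452) = 0.2151.

0.2151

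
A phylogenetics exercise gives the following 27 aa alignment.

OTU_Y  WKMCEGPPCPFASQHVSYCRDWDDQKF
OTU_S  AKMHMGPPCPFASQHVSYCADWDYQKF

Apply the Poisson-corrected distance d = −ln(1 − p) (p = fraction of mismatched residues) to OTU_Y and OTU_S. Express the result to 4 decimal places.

0.2048

The sequences differ at positions 1 (W/A), 4 (C/H), 5 (E/M), 20 (R/A), 24 (D/Y).
p = 5/27 = 0.185185.
d = −ln(1 − 0.185185) = −ln(0.814815) = 0.2048.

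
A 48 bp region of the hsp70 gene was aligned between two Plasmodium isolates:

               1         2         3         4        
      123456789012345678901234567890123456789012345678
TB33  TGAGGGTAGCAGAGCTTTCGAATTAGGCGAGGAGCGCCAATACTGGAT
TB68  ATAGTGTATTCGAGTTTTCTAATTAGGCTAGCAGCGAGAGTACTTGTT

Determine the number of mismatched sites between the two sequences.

15

Differing sites — 1:T/A; 2:G/T; 5:G/T; 9:G/T; 10:C/T; 11:A/C; 15:C/T; 20:G/T; 29:G/T; 32:G/C; 37:C/A; 38:C/G; 40:A/G; 45:G/T; 47:A/T.
That gives 15 mismatches out of 48 aligned sites, so the Hamming distance is 15.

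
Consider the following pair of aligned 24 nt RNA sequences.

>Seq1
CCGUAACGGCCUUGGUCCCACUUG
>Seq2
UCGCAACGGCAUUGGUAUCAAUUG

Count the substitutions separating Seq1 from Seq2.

Differing sites — 1:C/U; 4:U/C; 11:C/A; 17:C/A; 18:C/U; 21:C/A.
That gives 6 mismatches out of 24 aligned sites, so the Hamming distance is 6.

6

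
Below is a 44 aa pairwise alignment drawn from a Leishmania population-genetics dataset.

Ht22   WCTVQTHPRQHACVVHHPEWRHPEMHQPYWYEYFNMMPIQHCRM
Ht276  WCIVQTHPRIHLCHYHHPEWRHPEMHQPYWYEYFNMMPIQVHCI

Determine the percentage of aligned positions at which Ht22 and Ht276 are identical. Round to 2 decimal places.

The sequences differ at positions 3 (T/I), 10 (Q/I), 12 (A/L), 14 (V/H), 15 (V/Y), 41 (H/V), 42 (C/H), 43 (R/C), 44 (M/I).
35 of the 44 sites match, so the percent identity is 35/44 × 100 = 79.55%.

79.55%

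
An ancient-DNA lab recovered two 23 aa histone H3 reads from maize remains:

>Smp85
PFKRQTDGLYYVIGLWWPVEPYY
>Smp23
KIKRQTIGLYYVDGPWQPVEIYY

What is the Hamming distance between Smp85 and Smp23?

Differing sites — 1:P/K; 2:F/I; 7:D/I; 13:I/D; 15:L/P; 17:W/Q; 21:P/I.
That gives 7 mismatches out of 23 aligned sites, so the Hamming distance is 7.

7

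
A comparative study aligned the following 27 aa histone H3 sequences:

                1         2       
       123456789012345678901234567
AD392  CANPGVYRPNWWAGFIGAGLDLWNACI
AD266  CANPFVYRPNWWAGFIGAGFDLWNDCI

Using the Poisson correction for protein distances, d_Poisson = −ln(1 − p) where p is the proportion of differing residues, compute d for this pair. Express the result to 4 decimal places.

0.1178

Mismatches occur at site 5 (G↔F), site 20 (L↔F), site 25 (A↔D).
p = 3/27 = 0.111111.
d = −ln(1 − 0.111111) = −ln(0.888889) = 0.1178.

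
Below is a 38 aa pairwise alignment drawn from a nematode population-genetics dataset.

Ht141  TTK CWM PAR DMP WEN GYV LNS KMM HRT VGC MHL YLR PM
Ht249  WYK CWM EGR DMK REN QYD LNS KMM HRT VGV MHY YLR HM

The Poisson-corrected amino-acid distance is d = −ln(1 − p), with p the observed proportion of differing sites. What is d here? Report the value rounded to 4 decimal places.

0.3417

Mismatches occur at site 1 (T/W), site 2 (T/Y), site 7 (P/E), site 8 (A/G), site 12 (P/K), site 13 (W/R), site 16 (G/Q), site 18 (V/D), site 30 (C/V), site 33 (L/Y), site 37 (P/H).
p = 11/38 = 0.289474.
d = −ln(1 − 0.289474) = −ln(0.710526) = 0.3417.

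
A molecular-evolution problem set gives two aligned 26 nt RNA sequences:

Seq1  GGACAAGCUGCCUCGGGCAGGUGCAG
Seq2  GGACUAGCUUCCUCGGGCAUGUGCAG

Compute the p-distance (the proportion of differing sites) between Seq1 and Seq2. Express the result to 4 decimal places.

0.1154

Mismatches occur at site 5 (A/U), site 10 (G/U), site 20 (G/U).
There are 3 differences over 26 sites, so p = 3/26 = 0.1154.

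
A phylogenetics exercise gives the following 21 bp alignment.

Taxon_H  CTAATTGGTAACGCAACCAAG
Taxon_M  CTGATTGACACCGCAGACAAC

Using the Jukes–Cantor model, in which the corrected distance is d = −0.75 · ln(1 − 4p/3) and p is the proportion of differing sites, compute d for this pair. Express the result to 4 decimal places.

Mismatches occur at site 3 (A→G), site 8 (G→A), site 9 (T→C), site 11 (A→C), site 16 (A→G), site 17 (C→A), site 21 (G→C).
p = 7/21 = 0.333333.
d = −0.75 · ln(1 − (4/3)·0.333333) = −0.75 · ln(0.555556) = −0.75 · (-0.587786) = 0.4408.

0.4408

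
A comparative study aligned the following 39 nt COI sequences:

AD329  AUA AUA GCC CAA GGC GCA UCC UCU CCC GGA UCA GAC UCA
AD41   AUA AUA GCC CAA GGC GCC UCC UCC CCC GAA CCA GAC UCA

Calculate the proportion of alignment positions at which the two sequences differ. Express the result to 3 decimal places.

0.103

The sequences differ at positions 18 (A/C), 24 (U/C), 29 (G/A), 31 (U/C).
There are 4 differences over 39 sites, so p = 4/39 = 0.103.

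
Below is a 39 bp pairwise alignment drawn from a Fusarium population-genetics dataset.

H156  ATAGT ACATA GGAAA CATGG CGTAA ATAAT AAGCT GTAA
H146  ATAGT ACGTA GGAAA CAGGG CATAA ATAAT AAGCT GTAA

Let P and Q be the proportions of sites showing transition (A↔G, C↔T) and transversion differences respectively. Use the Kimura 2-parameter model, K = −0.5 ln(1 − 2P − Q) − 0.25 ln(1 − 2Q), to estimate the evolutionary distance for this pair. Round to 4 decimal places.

0.0818

Differing sites — 8:A/G (Ti); 18:T/G (Tv); 22:G/A (Ti).
Of the 3 differences, 2 transitions and 1 transversion over 39 sites: P = 2/39 = 0.051282, Q = 1/39 = 0.025641.
d = −0.5·ln(0.871795) − 0.25·ln(0.948718) = −0.5·(-0.137201) − 0.25·(-0.052644) = 0.0818.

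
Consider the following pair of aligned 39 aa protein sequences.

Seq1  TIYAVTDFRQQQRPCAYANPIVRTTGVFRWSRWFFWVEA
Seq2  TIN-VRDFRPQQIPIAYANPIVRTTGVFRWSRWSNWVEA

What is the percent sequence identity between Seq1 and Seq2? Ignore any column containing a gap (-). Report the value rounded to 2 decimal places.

Excluding the 1 gap column leaves 38 comparable sites.
Mismatches occur at site 3 (Y↔N), site 6 (T↔R), site 10 (Q↔P), site 13 (R↔I), site 15 (C↔I), site 34 (F↔S), site 35 (F↔N).
31 of the 38 comparable sites match, so the percent identity is 31/38 × 100 = 81.58%.

81.58%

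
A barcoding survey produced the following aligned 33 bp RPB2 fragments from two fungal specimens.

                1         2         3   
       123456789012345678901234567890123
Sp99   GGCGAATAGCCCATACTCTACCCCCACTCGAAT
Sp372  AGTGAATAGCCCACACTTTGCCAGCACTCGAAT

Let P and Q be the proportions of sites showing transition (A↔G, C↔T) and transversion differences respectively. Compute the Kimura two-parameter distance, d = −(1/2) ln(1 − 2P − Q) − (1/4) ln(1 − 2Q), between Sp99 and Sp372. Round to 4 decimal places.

0.2583

Differing sites — 1:G/A (Ti); 3:C/T (Ti); 14:T/C (Ti); 18:C/T (Ti); 20:A/G (Ti); 23:C/A (Tv); 24:C/G (Tv).
Of the 7 differences, 5 transitions and 2 transversions over 33 sites: P = 5/33 = 0.151515, Q = 2/33 = 0.060606.
d = −0.5·ln(0.636364) − 0.25·ln(0.878788) = −0.5·(-0.451985) − 0.25·(-0.129212) = 0.2583.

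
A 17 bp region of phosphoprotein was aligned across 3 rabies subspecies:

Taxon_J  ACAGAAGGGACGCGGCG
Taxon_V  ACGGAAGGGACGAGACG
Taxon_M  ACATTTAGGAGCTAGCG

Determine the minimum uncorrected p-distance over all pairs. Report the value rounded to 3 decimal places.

0.176

Pairwise Hamming distances:
  Taxon_J vs Taxon_V: 3
  Taxon_J vs Taxon_M: 8
  Taxon_V vs Taxon_M: 10
The smallest is 3 mismatches, between Taxon_J and Taxon_V; p = 3/17 = 0.176.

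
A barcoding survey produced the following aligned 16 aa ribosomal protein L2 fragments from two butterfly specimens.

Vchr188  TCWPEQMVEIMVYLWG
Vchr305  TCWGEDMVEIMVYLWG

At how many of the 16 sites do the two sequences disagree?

2

Differing sites — 4:P/G; 6:Q/D.
That gives 2 mismatches out of 16 aligned sites, so the Hamming distance is 2.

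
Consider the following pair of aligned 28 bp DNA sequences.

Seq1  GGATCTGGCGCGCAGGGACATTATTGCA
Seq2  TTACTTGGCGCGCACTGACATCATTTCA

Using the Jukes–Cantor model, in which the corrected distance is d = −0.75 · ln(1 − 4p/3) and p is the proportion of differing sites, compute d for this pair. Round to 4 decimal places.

The sequences differ at positions 1 (G/T), 2 (G/T), 4 (T/C), 5 (C/T), 15 (G/C), 16 (G/T), 22 (T/C), 26 (G/T).
p = 8/28 = 0.285714.
d = −0.75 · ln(1 − (4/3)·0.285714) = −0.75 · ln(0.619048) = −0.75 · (-0.479572) = 0.3597.

0.3597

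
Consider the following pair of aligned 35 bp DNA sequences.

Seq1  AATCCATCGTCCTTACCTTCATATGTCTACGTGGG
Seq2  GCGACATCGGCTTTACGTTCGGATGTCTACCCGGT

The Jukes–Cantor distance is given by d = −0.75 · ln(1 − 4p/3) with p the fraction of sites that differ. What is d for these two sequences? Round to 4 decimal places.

0.4582

Mismatches occur at site 1 (A/G), site 2 (A/C), site 3 (T/G), site 4 (C/A), site 10 (T/G), site 12 (C/T), site 17 (C/G), site 21 (A/G), site 22 (T/G), site 31 (G/C), site 32 (T/C), site 35 (G/T).
p = 12/35 = 0.342857.
d = −0.75 · ln(1 − (4/3)·0.342857) = −0.75 · ln(0.542857) = −0.75 · (-0.610909) = 0.4582.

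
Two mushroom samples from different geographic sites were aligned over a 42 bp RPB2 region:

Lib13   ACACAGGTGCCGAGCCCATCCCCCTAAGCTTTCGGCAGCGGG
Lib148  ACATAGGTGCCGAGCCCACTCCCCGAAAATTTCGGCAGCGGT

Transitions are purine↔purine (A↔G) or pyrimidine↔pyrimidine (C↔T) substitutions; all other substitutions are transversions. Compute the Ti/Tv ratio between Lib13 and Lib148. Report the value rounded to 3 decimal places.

1.333

The sequences differ at positions 4 (C/T, transition), 19 (T/C, transition), 20 (C/T, transition), 25 (T/G, transversion), 28 (G/A, transition), 29 (C/A, transversion), 42 (G/T, transversion).
Of the 7 differences, 4 transitions and 3 transversions, so Ti/Tv = 4/3 = 1.333.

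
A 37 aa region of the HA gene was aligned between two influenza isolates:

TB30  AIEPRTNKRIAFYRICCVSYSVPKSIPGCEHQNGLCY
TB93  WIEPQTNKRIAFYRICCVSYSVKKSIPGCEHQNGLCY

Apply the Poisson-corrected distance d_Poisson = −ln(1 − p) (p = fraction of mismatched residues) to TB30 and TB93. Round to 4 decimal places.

0.0846

Differing sites — 1:A/W; 5:R/Q; 23:P/K.
p = 3/37 = 0.081081.
d = −ln(1 − 0.081081) = −ln(0.918919) = 0.0846.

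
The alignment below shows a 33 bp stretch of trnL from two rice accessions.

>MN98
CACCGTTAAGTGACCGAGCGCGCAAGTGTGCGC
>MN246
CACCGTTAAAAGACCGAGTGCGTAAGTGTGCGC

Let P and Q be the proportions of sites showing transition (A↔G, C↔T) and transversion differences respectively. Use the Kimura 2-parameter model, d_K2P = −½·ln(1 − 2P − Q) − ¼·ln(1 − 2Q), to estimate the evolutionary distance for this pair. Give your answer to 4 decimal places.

Differing sites — 10:G/A (Ti); 11:T/A (Tv); 19:C/T (Ti); 23:C/T (Ti).
Of the 4 differences, 3 transitions and 1 transversion over 33 sites: P = 3/33 = 0.090909, Q = 1/33 = 0.030303.
d = −0.5·ln(0.787879) − 0.25·ln(0.939394) = −0.5·(-0.238411) − 0.25·(-0.062520) = 0.1348.

0.1348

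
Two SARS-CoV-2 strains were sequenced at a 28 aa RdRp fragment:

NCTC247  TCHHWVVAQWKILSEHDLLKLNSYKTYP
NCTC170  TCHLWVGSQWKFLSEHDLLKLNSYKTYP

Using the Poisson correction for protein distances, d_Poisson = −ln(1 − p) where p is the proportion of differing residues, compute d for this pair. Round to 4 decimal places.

0.1542

Mismatches occur at site 4 (H↔L), site 7 (V↔G), site 8 (A↔S), site 12 (I↔F).
p = 4/28 = 0.142857.
d = −ln(1 − 0.142857) = −ln(0.857143) = 0.1542.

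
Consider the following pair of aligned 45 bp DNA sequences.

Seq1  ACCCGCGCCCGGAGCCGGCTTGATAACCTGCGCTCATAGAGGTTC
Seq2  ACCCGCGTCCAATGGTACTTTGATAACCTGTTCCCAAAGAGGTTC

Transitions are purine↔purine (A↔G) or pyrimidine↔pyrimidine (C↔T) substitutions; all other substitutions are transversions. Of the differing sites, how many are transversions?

The sequences differ at positions 8 (C/T, transition), 11 (G/A, transition), 12 (G/A, transition), 13 (A/T, transversion), 15 (C/G, transversion), 16 (C/T, transition), 17 (G/A, transition), 18 (G/C, transversion), 19 (C/T, transition), 31 (C/T, transition), 32 (G/T, transversion), 34 (T/C, transition), 37 (T/A, transversion).
Of the 13 differences, 8 transitions and 5 transversions, so the answer is 5.

5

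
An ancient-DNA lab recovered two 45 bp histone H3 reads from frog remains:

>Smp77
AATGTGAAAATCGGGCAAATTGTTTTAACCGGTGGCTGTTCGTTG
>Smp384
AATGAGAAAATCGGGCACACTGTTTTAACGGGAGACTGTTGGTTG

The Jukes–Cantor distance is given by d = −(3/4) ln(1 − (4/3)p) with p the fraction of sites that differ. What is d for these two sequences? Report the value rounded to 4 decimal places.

The sequences differ at positions 5 (T/A), 18 (A/C), 20 (T/C), 30 (C/G), 33 (T/A), 35 (G/A), 41 (C/G).
p = 7/45 = 0.155556.
d = −0.75 · ln(1 − (4/3)·0.155556) = −0.75 · ln(0.792592) = −0.75 · (-0.232447) = 0.1743.

0.1743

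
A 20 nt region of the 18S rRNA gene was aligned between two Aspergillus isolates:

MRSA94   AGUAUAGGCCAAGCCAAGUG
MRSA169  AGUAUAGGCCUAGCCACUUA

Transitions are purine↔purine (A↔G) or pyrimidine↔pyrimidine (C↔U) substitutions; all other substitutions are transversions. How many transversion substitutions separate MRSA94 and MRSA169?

3

Differing sites — 11:A/U (Tv); 17:A/C (Tv); 18:G/U (Tv); 20:G/A (Ti).
Of the 4 differences, 1 transition and 3 transversions, so the answer is 3.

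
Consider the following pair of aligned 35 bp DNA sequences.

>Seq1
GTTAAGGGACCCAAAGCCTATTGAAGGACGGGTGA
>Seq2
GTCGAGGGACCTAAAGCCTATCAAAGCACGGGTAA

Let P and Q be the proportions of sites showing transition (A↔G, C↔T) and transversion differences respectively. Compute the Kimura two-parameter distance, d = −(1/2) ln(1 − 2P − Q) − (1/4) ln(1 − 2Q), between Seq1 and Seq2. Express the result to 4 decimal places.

The sequences differ at positions 3 (T/C, transition), 4 (A/G, transition), 12 (C/T, transition), 22 (T/C, transition), 23 (G/A, transition), 27 (G/C, transversion), 34 (G/A, transition).
Of the 7 differences, 6 transitions and 1 transversion over 35 sites: P = 6/35 = 0.171429, Q = 1/35 = 0.028571.
d = −0.5·ln(0.628571) − 0.25·ln(0.942858) = −0.5·(-0.464306) − 0.25·(-0.058840) = 0.2469.

0.2469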